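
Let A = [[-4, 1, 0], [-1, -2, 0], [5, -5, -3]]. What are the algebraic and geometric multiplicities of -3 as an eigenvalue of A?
The characteristic polynomial is (x + 3)^3, so the factor x + 3 appears with exponent 3: the algebraic multiplicity is 3.

rank(A + 3I) = 1, so the eigenspace has dimension 3 - 1 = 2: the geometric multiplicity is 2.

Since 2 < 3, A is not diagonalizable.

algebraic multiplicity 3, geometric multiplicity 2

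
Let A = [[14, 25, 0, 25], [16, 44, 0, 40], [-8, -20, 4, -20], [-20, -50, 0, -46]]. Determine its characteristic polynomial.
χ_A(x) = (x - 4)^4

xI - A = [[x - 14, -25, 0, -25], [-16, x - 44, 0, -40], [8, 20, x - 4, 20], [20, 50, 0, x + 46]].

Expanding det(xI - A) along the first row:
det(xI - A) = + (x - 14)·det([[x - 44, 0, -40], [20, x - 4, 20], [50, 0, x + 46]]) - (-25)·det([[-16, 0, -40], [8, x - 4, 20], [20, 0, x + 46]]) + (0)·det([[-16, x - 44, -40], [8, 20, 20], [20, 50, x + 46]]) - (-25)·det([[-16, x - 44, 0], [8, 20, x - 4], [20, 50, 0]]).

Evaluating gives χ_A(x) = x^4 - 16x^3 + 96x^2 - 256x + 256 = (x - 4)^4.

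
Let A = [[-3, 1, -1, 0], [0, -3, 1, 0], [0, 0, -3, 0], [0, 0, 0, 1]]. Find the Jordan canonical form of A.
J = [[-3, 1, 0, 0], [0, -3, 1, 0], [0, 0, -3, 0], [0, 0, 0, 1]]

The characteristic polynomial is det(xI - A) = (x - 1)(x + 3)^3, so the eigenvalues are -3 (algebraic multiplicity 3), 1 (algebraic multiplicity 1).

For λ = -3: rank(A + 3I) = 3, rank((A + 3I)^2) = 2, rank((A + 3I)^3) = 1. The eigenspace has dimension 4 - 3 = 1, so there is 1 Jordan block; the rank sequence gives block sizes [3].

For λ = 1: algebraic multiplicity 1 gives one 1×1 block.

Assembling the blocks gives the Jordan form J above.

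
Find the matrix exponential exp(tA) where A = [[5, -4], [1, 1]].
A has Jordan form J = [[3, 1], [0, 3]] with A = PJP^{-1}, so e^{tA} = P e^{tJ} P^{-1}.

For a Jordan block J_k(λ), e^{tJ_k(λ)} = e^{λt} · (I + tN + t^2 N^2/2! + ... + t^{k-1} N^{k-1}/(k-1)!) where N is the nilpotent superdiagonal part.

Assembling the blocks and conjugating back gives the entries of e^{tA} as shown above.

e^{tA} = [[(2*t + 1)*e^{3*t}, -4*t*e^{3*t}], [t*e^{3*t}, (1 - 2*t)*e^{3*t}]]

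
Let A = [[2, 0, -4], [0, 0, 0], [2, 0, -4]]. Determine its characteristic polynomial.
xI - A = [[x - 2, 0, 4], [0, x, 0], [-2, 0, x + 4]].

Expanding det(xI - A) along the first row:
det(xI - A) = + (x - 2)·det([[x, 0], [0, x + 4]]) - (0)·det([[0, 0], [-2, x + 4]]) + (4)·det([[0, x], [-2, 0]]).

Evaluating gives χ_A(x) = x^3 + 2x^2 = x^2(x + 2).

χ_A(x) = x^2(x + 2)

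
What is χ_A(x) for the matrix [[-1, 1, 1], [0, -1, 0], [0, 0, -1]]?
xI - A = [[x + 1, -1, -1], [0, x + 1, 0], [0, 0, x + 1]].

Expanding det(xI - A) along the first row:
det(xI - A) = + (x + 1)·det([[x + 1, 0], [0, x + 1]]) - (-1)·det([[0, 0], [0, x + 1]]) + (-1)·det([[0, x + 1], [0, 0]]).

Evaluating gives χ_A(x) = x^3 + 3x^2 + 3x + 1 = (x + 1)^3.

χ_A(x) = (x + 1)^3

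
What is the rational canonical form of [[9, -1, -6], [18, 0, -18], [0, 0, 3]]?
The invariant factors of A (the non-unit diagonal entries of the Smith normal form of xI - A over ℚ[x]) are x - 3, (x - 6)(x - 3), each dividing the next. The characteristic polynomial is their product, (x - 6)(x - 3)^2.

The rational canonical form is the block-diagonal matrix of companion matrices C(f_i):
R = [[3, 0, 0], [0, 0, -18], [0, 1, 9]].

R = [[3, 0, 0], [0, 0, -18], [0, 1, 9]]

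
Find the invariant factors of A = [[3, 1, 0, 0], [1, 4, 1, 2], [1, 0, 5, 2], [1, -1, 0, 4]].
x - 4, (x - 4)^3

The Jordan structure of A has elementary divisors (x - 4)^3, (x - 4). Arranging the block sizes at each eigenvalue in decreasing order and taking row products gives the invariant factors.

Invariant factors (smallest first, each dividing the next): x - 4, (x - 4)^3.

Check: the last factor (x - 4)^3 is the minimal polynomial, and the product (x - 4)^4 is the characteristic polynomial.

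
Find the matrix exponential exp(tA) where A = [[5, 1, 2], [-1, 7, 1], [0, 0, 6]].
A has Jordan form J = [[6, 1, 0], [0, 6, 1], [0, 0, 6]] with A = PJP^{-1}, so e^{tA} = P e^{tJ} P^{-1}.

For a Jordan block J_k(λ), e^{tJ_k(λ)} = e^{λt} · (I + tN + t^2 N^2/2! + ... + t^{k-1} N^{k-1}/(k-1)!) where N is the nilpotent superdiagonal part.

Assembling the blocks and conjugating back gives the entries of e^{tA} as shown above.

e^{tA} = [[(1 - t)*e^{6*t}, t*e^{6*t}, t*(4 - t)*e^{6*t}/2], [-t*e^{6*t}, (t + 1)*e^{6*t}, t*(2 - t)*e^{6*t}/2], [0, 0, e^{6*t}]]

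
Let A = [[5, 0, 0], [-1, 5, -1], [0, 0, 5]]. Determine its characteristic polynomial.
xI - A = [[x - 5, 0, 0], [1, x - 5, 1], [0, 0, x - 5]].

Expanding det(xI - A) along the first row:
det(xI - A) = + (x - 5)·det([[x - 5, 1], [0, x - 5]]) - (0)·det([[1, 1], [0, x - 5]]) + (0)·det([[1, x - 5], [0, 0]]).

Evaluating gives χ_A(x) = x^3 - 15x^2 + 75x - 125 = (x - 5)^3.

χ_A(x) = (x - 5)^3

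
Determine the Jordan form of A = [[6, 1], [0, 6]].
J = [[6, 1], [0, 6]]

The characteristic polynomial is det(xI - A) = (x - 6)^2, so the eigenvalues are 6 (algebraic multiplicity 2).

For λ = 6: rank(A - 6I) = 1, rank((A - 6I)^2) = 0. The eigenspace has dimension 2 - 1 = 1, so there is 1 Jordan block; the rank sequence gives block sizes [2].

Assembling the blocks gives the Jordan form J above.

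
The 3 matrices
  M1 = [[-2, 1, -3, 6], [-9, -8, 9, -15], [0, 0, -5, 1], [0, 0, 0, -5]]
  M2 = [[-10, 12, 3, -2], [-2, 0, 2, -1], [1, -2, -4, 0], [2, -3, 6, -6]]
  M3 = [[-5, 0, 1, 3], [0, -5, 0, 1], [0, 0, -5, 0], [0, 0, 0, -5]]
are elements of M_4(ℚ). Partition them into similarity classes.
1 class: {M1, M2, M3}

Characteristic polynomials: χ_{M1} = (x + 5)^4, χ_{M2} = (x + 5)^4, χ_{M3} = (x + 5)^4.

{M1, M2, M3}: invariant factors (x + 5)^2, (x + 5)^2.

Matrices are similar if and only if their invariant-factor lists agree; the partition into similarity classes is {M1, M2, M3}.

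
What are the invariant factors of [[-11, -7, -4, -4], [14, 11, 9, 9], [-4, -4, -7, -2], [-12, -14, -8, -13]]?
The Jordan structure of A has elementary divisors (x + 5)^3, (x + 5). Arranging the block sizes at each eigenvalue in decreasing order and taking row products gives the invariant factors.

Invariant factors (smallest first, each dividing the next): x + 5, (x + 5)^3.

Check: the last factor (x + 5)^3 is the minimal polynomial, and the product (x + 5)^4 is the characteristic polynomial.

x + 5, (x + 5)^3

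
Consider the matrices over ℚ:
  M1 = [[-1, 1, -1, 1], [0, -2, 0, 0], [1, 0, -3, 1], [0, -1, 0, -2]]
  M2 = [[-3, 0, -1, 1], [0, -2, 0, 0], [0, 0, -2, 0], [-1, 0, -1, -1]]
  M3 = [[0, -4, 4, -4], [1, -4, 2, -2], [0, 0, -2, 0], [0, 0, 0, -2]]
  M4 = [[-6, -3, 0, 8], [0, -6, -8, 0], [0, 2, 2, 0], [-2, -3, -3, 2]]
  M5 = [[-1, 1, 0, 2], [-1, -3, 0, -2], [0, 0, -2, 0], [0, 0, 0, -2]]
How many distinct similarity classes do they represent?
Characteristic polynomials: χ_{M1} = (x + 2)^4, χ_{M2} = (x + 2)^4, χ_{M3} = (x + 2)^4, χ_{M4} = (x + 2)^4, χ_{M5} = (x + 2)^4.

{M1, M4}: invariant factors (x + 2)^2, (x + 2)^2.

{M2, M3, M5}: invariant factors x + 2, x + 2, (x + 2)^2.

Matrices are similar if and only if their invariant-factor lists agree; the partition into similarity classes is {M1, M4}, {M2, M3, M5}.

2 classes: {M1, M4}, {M2, M3, M5}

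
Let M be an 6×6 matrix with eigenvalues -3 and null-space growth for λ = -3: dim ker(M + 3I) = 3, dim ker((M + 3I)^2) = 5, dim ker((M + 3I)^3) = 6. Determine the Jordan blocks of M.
λ = -3: successive nullity increments [3, 2, 1] count blocks of size ≥ k; block sizes are [3, 2, 1].

Jordan blocks: (-3, 3), (-3, 2), (-3, 1)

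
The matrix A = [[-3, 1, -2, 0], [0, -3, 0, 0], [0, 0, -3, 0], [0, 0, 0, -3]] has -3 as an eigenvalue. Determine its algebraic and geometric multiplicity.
The characteristic polynomial is (x + 3)^4, so the factor x + 3 appears with exponent 4: the algebraic multiplicity is 4.

rank(A + 3I) = 1, so the eigenspace has dimension 4 - 1 = 3: the geometric multiplicity is 3.

Since 3 < 4, A is not diagonalizable.

algebraic multiplicity 4, geometric multiplicity 3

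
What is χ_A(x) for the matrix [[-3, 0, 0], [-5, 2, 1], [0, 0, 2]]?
χ_A(x) = (x - 2)^2(x + 3)

xI - A = [[x + 3, 0, 0], [5, x - 2, -1], [0, 0, x - 2]].

Expanding det(xI - A) along the first row:
det(xI - A) = + (x + 3)·det([[x - 2, -1], [0, x - 2]]) - (0)·det([[5, -1], [0, x - 2]]) + (0)·det([[5, x - 2], [0, 0]]).

Evaluating gives χ_A(x) = x^3 - x^2 - 8x + 12 = (x - 2)^2(x + 3).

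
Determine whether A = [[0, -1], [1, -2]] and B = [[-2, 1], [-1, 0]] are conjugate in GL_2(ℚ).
Yes.

Two matrices over a field are similar if and only if they have the same invariant factors.

Both A and B have characteristic polynomial (x + 1)^2 and minimal polynomial (x + 1)^2. Computing further, both have invariant factors (x + 1)^2. Hence A and B are similar.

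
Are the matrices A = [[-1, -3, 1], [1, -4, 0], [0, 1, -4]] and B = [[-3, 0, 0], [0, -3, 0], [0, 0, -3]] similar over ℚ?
No.

Both have characteristic polynomial (x + 3)^3, but the minimal polynomial of A is (x + 3)^3 while the minimal polynomial of B is x + 3. The minimal polynomial is a similarity invariant, so A and B are not similar.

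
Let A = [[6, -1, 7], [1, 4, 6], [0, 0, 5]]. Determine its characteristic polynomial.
xI - A = [[x - 6, 1, -7], [-1, x - 4, -6], [0, 0, x - 5]].

Expanding det(xI - A) along the first row:
det(xI - A) = + (x - 6)·det([[x - 4, -6], [0, x - 5]]) - (1)·det([[-1, -6], [0, x - 5]]) + (-7)·det([[-1, x - 4], [0, 0]]).

Evaluating gives χ_A(x) = x^3 - 15x^2 + 75x - 125 = (x - 5)^3.

χ_A(x) = (x - 5)^3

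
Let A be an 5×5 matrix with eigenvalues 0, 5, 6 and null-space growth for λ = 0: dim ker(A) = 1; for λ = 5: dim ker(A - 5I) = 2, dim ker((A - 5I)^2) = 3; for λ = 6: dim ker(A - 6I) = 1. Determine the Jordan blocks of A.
Jordan blocks: (0, 1), (5, 2), (5, 1), (6, 1)

λ = 0: successive nullity increments [1] count blocks of size ≥ k; block sizes are [1].
λ = 5: successive nullity increments [2, 1] count blocks of size ≥ k; block sizes are [2, 1].
λ = 6: successive nullity increments [1] count blocks of size ≥ k; block sizes are [1].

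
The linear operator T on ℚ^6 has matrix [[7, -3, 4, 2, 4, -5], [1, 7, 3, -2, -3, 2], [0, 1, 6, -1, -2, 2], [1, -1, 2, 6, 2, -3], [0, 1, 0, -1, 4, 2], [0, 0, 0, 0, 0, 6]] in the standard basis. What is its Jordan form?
J = [[6, 1, 0, 0, 0, 0], [0, 6, 1, 0, 0, 0], [0, 0, 6, 0, 0, 0], [0, 0, 0, 6, 1, 0], [0, 0, 0, 0, 6, 0], [0, 0, 0, 0, 0, 6]]

The characteristic polynomial is det(xI - A) = (x - 6)^6, so the eigenvalues are 6 (algebraic multiplicity 6).

For λ = 6: rank(A - 6I) = 3, rank((A - 6I)^2) = 1, rank((A - 6I)^3) = 0. The eigenspace has dimension 6 - 3 = 3, so there are 3 Jordan blocks; the rank sequence gives block sizes [3, 2, 1].

Assembling the blocks gives the Jordan form J above.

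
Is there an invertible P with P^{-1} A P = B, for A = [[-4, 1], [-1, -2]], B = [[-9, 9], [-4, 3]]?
Two matrices over a field are similar if and only if they have the same invariant factors.

Both A and B have characteristic polynomial (x + 3)^2 and minimal polynomial (x + 3)^2. Computing further, both have invariant factors (x + 3)^2. Hence A and B are similar.

Yes.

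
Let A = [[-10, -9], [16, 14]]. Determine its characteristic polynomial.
χ_A(x) = (x - 2)^2

xI - A = [[x + 10, 9], [-16, x - 14]].

Expanding det(xI - A) along the first row:
det(xI - A) = + (x + 10)·det([[x - 14]]) - (9)·det([[-16]]).

Evaluating gives χ_A(x) = x^2 - 4x + 4 = (x - 2)^2.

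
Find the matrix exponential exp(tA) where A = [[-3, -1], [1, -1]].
A has Jordan form J = [[-2, 1], [0, -2]] with A = PJP^{-1}, so e^{tA} = P e^{tJ} P^{-1}.

For a Jordan block J_k(λ), e^{tJ_k(λ)} = e^{λt} · (I + tN + t^2 N^2/2! + ... + t^{k-1} N^{k-1}/(k-1)!) where N is the nilpotent superdiagonal part.

Assembling the blocks and conjugating back gives the entries of e^{tA} as shown above.

e^{tA} = [[(1 - t)*e^{-2*t}, -t*e^{-2*t}], [t*e^{-2*t}, (t + 1)*e^{-2*t}]]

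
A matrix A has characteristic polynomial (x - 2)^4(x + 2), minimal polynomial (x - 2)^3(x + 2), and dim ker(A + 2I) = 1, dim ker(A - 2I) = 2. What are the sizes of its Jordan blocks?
Jordan blocks: (-2, 1), (2, 3), (2, 1)

λ = -2: algebraic multiplicity 1 (exponent in χ_A), largest block size 1 (exponent in m_A), 1 block (geometric multiplicity). This forces block sizes [1].
λ = 2: algebraic multiplicity 4 (exponent in χ_A), largest block size 3 (exponent in m_A), 2 blocks (geometric multiplicity). These force block sizes [3, 1].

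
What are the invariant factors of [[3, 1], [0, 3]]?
(x - 3)^2

The Jordan structure of A has elementary divisors (x - 3)^2. Arranging the block sizes at each eigenvalue in decreasing order and taking row products gives the invariant factors.

Invariant factors (smallest first, each dividing the next): (x - 3)^2.

Check: the last factor (x - 3)^2 is the minimal polynomial, and the product (x - 3)^2 is the characteristic polynomial.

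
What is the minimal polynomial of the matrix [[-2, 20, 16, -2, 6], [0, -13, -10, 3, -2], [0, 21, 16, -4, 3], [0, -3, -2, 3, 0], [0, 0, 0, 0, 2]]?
m_A(x) = (x - 2)^3(x + 2)

The characteristic polynomial factors as (x - 2)^4(x + 2). The minimal polynomial is ∏(x - λ)^{k_λ} where k_λ is the size of the largest Jordan block at λ.

For λ = -2: rank(A + 2I) = 4, and the largest Jordan block has size 1 (the smallest k with rank((A + 2I)^k) = rank((A + 2I)^(k+1))).
For λ = 2: rank(A - 2I) = 3, and the largest Jordan block has size 3 (the smallest k with rank((A - 2I)^k) = rank((A - 2I)^(k+1))).

So m_A(x) = (x - 2)^3(x + 2).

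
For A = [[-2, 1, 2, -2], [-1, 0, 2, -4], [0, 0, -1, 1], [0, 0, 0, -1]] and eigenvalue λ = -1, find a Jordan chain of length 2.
v_1 = [[0, 1, 0, 0]]^T, v_2 = [[1, 1, 0, 0]]^T

We seek v_1 ∈ ker((A + I)^2) \ ker(A + I), then set v_{i+1} = (A + I) v_i.

One such chain is v_1 = [[0, 1, 0, 0]]^T, v_2 = [[1, 1, 0, 0]]^T. Check: (A + I) v_2 = [[0, 0, 0, 0]]^T = 0.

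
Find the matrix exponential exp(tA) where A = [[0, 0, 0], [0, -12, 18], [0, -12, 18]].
e^{tA} = [[1, 0, 0], [0, 3 - 2*e^{6*t}, 3*e^{6*t} - 3], [0, 2 - 2*e^{6*t}, 3*e^{6*t} - 2]]

A has Jordan form J = [[0, 0, 0], [0, 0, 0], [0, 0, 6]] with A = PJP^{-1}, so e^{tA} = P e^{tJ} P^{-1}.

For a Jordan block J_k(λ), e^{tJ_k(λ)} = e^{λt} · (I + tN + t^2 N^2/2! + ... + t^{k-1} N^{k-1}/(k-1)!) where N is the nilpotent superdiagonal part.

Assembling the blocks and conjugating back gives the entries of e^{tA} as shown above.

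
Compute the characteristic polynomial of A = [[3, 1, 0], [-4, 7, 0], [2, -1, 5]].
χ_A(x) = (x - 5)^3

xI - A = [[x - 3, -1, 0], [4, x - 7, 0], [-2, 1, x - 5]].

Expanding det(xI - A) along the first row:
det(xI - A) = + (x - 3)·det([[x - 7, 0], [1, x - 5]]) - (-1)·det([[4, 0], [-2, x - 5]]) + (0)·det([[4, x - 7], [-2, 1]]).

Evaluating gives χ_A(x) = x^3 - 15x^2 + 75x - 125 = (x - 5)^3.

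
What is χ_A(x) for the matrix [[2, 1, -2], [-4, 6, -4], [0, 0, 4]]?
xI - A = [[x - 2, -1, 2], [4, x - 6, 4], [0, 0, x - 4]].

Expanding det(xI - A) along the first row:
det(xI - A) = + (x - 2)·det([[x - 6, 4], [0, x - 4]]) - (-1)·det([[4, 4], [0, x - 4]]) + (2)·det([[4, x - 6], [0, 0]]).

Evaluating gives χ_A(x) = x^3 - 12x^2 + 48x - 64 = (x - 4)^3.

χ_A(x) = (x - 4)^3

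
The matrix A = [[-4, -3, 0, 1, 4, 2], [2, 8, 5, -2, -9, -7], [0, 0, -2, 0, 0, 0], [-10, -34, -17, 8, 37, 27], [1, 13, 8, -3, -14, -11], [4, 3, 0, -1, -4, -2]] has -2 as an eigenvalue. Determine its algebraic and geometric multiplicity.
algebraic multiplicity 3, geometric multiplicity 2

The characteristic polynomial is x^3(x + 2)^3, so the factor x + 2 appears with exponent 3: the algebraic multiplicity is 3.

rank(A + 2I) = 4, so the eigenspace has dimension 6 - 4 = 2: the geometric multiplicity is 2.

Since 2 < 3, A is not diagonalizable.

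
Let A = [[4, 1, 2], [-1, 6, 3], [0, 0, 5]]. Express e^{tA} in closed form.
A has Jordan form J = [[5, 1, 0], [0, 5, 1], [0, 0, 5]] with A = PJP^{-1}, so e^{tA} = P e^{tJ} P^{-1}.

For a Jordan block J_k(λ), e^{tJ_k(λ)} = e^{λt} · (I + tN + t^2 N^2/2! + ... + t^{k-1} N^{k-1}/(k-1)!) where N is the nilpotent superdiagonal part.

Assembling the blocks and conjugating back gives the entries of e^{tA} as shown above.

e^{tA} = [[(1 - t)*e^{5*t}, t*e^{5*t}, t*(t + 4)*e^{5*t}/2], [-t*e^{5*t}, (t + 1)*e^{5*t}, t*(t + 6)*e^{5*t}/2], [0, 0, e^{5*t}]]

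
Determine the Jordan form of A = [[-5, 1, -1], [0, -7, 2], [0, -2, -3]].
The characteristic polynomial is det(xI - A) = (x + 5)^3, so the eigenvalues are -5 (algebraic multiplicity 3).

For λ = -5: rank(A + 5I) = 1, rank((A + 5I)^2) = 0. The eigenspace has dimension 3 - 1 = 2, so there are 2 Jordan blocks; the rank sequence gives block sizes [2, 1].

Assembling the blocks gives the Jordan form J above.

J = [[-5, 1, 0], [0, -5, 0], [0, 0, -5]]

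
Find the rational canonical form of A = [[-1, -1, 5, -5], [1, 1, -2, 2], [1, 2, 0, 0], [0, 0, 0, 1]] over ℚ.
The invariant factors of A (the non-unit diagonal entries of the Smith normal form of xI - A over ℚ[x]) are (x - 1)(x^3 - x - 3), each dividing the next. The characteristic polynomial is their product, (x - 1)(x^3 - x - 3).

The rational canonical form is the block-diagonal matrix of companion matrices C(f_i):
R = [[0, 0, 0, -3], [1, 0, 0, 2], [0, 1, 0, 1], [0, 0, 1, 1]].

Note the characteristic polynomial does not split into linear factors over ℚ, so A has no Jordan form over ℚ; the rational canonical form exists over any field.

R = [[0, 0, 0, -3], [1, 0, 0, 2], [0, 1, 0, 1], [0, 0, 1, 1]]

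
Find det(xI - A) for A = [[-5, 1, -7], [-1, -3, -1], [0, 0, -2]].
xI - A = [[x + 5, -1, 7], [1, x + 3, 1], [0, 0, x + 2]].

Expanding det(xI - A) along the first row:
det(xI - A) = + (x + 5)·det([[x + 3, 1], [0, x + 2]]) - (-1)·det([[1, 1], [0, x + 2]]) + (7)·det([[1, x + 3], [0, 0]]).

Evaluating gives χ_A(x) = x^3 + 10x^2 + 32x + 32 = (x + 2)(x + 4)^2.

χ_A(x) = (x + 2)(x + 4)^2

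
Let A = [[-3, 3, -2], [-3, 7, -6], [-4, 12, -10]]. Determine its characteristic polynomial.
χ_A(x) = (x + 2)^3

xI - A = [[x + 3, -3, 2], [3, x - 7, 6], [4, -12, x + 10]].

Expanding det(xI - A) along the first row:
det(xI - A) = + (x + 3)·det([[x - 7, 6], [-12, x + 10]]) - (-3)·det([[3, 6], [4, x + 10]]) + (2)·det([[3, x - 7], [4, -12]]).

Evaluating gives χ_A(x) = x^3 + 6x^2 + 12x + 8 = (x + 2)^3.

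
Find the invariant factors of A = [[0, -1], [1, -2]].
(x + 1)^2

The Jordan structure of A has elementary divisors (x + 1)^2. Arranging the block sizes at each eigenvalue in decreasing order and taking row products gives the invariant factors.

Invariant factors (smallest first, each dividing the next): (x + 1)^2.

Check: the last factor (x + 1)^2 is the minimal polynomial, and the product (x + 1)^2 is the characteristic polynomial.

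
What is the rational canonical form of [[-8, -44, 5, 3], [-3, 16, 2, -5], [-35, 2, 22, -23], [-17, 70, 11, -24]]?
R = [[0, -6, 0, 0], [1, 3, 0, 0], [0, 0, 0, -6], [0, 0, 1, 3]]

The invariant factors of A (the non-unit diagonal entries of the Smith normal form of xI - A over ℚ[x]) are x^2 - 3x + 6, x^2 - 3x + 6, each dividing the next. The characteristic polynomial is their product, (x^2 - 3x + 6)^2.

The rational canonical form is the block-diagonal matrix of companion matrices C(f_i):
R = [[0, -6, 0, 0], [1, 3, 0, 0], [0, 0, 0, -6], [0, 0, 1, 3]].

Note the characteristic polynomial does not split into linear factors over ℚ, so A has no Jordan form over ℚ; the rational canonical form exists over any field.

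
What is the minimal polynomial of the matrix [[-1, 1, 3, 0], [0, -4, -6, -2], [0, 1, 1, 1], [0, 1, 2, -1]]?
m_A(x) = (x + 1)^3(x + 2)

The characteristic polynomial factors as (x + 1)^3(x + 2). The minimal polynomial is ∏(x - λ)^{k_λ} where k_λ is the size of the largest Jordan block at λ.

For λ = -2: rank(A + 2I) = 3, and the largest Jordan block has size 1 (the smallest k with rank((A + 2I)^k) = rank((A + 2I)^(k+1))).
For λ = -1: rank(A + I) = 3, and the largest Jordan block has size 3 (the smallest k with rank((A + I)^k) = rank((A + I)^(k+1))).

So m_A(x) = (x + 1)^3(x + 2).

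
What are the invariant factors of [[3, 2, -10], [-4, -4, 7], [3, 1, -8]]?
(x + 3)^3

The Jordan structure of A has elementary divisors (x + 3)^3. Arranging the block sizes at each eigenvalue in decreasing order and taking row products gives the invariant factors.

Invariant factors (smallest first, each dividing the next): (x + 3)^3.

Check: the last factor (x + 3)^3 is the minimal polynomial, and the product (x + 3)^3 is the characteristic polynomial.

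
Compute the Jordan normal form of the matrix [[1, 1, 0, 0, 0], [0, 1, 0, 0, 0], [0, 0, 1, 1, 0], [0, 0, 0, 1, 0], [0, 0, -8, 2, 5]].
The characteristic polynomial is det(xI - A) = (x - 5)(x - 1)^4, so the eigenvalues are 1 (algebraic multiplicity 4), 5 (algebraic multiplicity 1).

For λ = 1: rank(A - I) = 3, rank((A - I)^2) = 1. The eigenspace has dimension 5 - 3 = 2, so there are 2 Jordan blocks; the rank sequence gives block sizes [2, 2].

For λ = 5: algebraic multiplicity 1 gives one 1×1 block.

Assembling the blocks gives the Jordan form J above.

J = [[1, 1, 0, 0, 0], [0, 1, 0, 0, 0], [0, 0, 1, 1, 0], [0, 0, 0, 1, 0], [0, 0, 0, 0, 5]]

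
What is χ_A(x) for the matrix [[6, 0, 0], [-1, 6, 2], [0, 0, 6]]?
xI - A = [[x - 6, 0, 0], [1, x - 6, -2], [0, 0, x - 6]].

Expanding det(xI - A) along the first row:
det(xI - A) = + (x - 6)·det([[x - 6, -2], [0, x - 6]]) - (0)·det([[1, -2], [0, x - 6]]) + (0)·det([[1, x - 6], [0, 0]]).

Evaluating gives χ_A(x) = x^3 - 18x^2 + 108x - 216 = (x - 6)^3.

χ_A(x) = (x - 6)^3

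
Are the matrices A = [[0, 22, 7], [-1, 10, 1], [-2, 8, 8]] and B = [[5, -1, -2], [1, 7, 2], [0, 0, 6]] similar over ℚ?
Both have characteristic polynomial (x - 6)^3, but the minimal polynomial of A is (x - 6)^3 while the minimal polynomial of B is (x - 6)^2. The minimal polynomial is a similarity invariant, so A and B are not similar.

No.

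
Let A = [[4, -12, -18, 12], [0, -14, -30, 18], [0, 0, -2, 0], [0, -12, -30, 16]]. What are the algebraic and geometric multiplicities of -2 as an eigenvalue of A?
The characteristic polynomial is (x - 4)^2(x + 2)^2, so the factor x + 2 appears with exponent 2: the algebraic multiplicity is 2.

rank(A + 2I) = 2, so the eigenspace has dimension 4 - 2 = 2: the geometric multiplicity is 2.

algebraic multiplicity 2, geometric multiplicity 2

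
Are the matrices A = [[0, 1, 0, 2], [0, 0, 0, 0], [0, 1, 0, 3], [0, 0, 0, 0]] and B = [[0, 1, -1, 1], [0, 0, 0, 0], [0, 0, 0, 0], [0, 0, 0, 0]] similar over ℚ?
No.

Both have characteristic polynomial x^4 and minimal polynomial x^2. But rank(A) = 2 for A while rank(B) = 1 for B, so the number of Jordan blocks at λ = 0 differs. A and B are not similar.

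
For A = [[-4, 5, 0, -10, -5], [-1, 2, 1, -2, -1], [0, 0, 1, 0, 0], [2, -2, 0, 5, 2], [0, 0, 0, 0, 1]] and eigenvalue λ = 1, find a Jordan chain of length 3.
v_1 = [[0, 2, 1, 0, 2]]^T, v_2 = [[0, 1, 0, 0, 0]]^T, v_3 = [[5, 1, 0, -2, 0]]^T

We seek v_1 ∈ ker((A - I)^3) \ ker((A - I)^2), then set v_{i+1} = (A - I) v_i.

One such chain is v_1 = [[0, 2, 1, 0, 2]]^T, v_2 = [[0, 1, 0, 0, 0]]^T, v_3 = [[5, 1, 0, -2, 0]]^T. Check: (A - I) v_3 = [[0, 0, 0, 0, 0]]^T = 0.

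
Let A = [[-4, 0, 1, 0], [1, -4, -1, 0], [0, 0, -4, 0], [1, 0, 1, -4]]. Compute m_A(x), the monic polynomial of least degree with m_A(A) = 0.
The characteristic polynomial factors as (x + 4)^4. The minimal polynomial is ∏(x - λ)^{k_λ} where k_λ is the size of the largest Jordan block at λ.

For λ = -4: rank(A + 4I) = 2, and the largest Jordan block has size 3 (the smallest k with rank((A + 4I)^k) = rank((A + 4I)^(k+1))).

So m_A(x) = (x + 4)^3.

m_A(x) = (x + 4)^3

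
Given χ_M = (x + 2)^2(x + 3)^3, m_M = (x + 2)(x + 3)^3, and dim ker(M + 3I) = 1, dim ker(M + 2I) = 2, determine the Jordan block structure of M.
Jordan blocks: (-3, 3), (-2, 1), (-2, 1)

λ = -3: algebraic multiplicity 3 (exponent in χ_M), largest block size 3 (exponent in m_M), 1 block (geometric multiplicity). This forces block sizes [3].
λ = -2: algebraic multiplicity 2 (exponent in χ_M), largest block size 1 (exponent in m_M), 2 blocks (geometric multiplicity). These force block sizes [1, 1].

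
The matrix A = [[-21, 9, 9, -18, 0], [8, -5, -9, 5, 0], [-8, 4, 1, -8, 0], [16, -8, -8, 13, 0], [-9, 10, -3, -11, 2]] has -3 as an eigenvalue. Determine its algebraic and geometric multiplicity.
The characteristic polynomial is (x - 2)(x + 3)^4, so the factor x + 3 appears with exponent 4: the algebraic multiplicity is 4.

rank(A + 3I) = 3, so the eigenspace has dimension 5 - 3 = 2: the geometric multiplicity is 2.

Since 2 < 4, A is not diagonalizable.

algebraic multiplicity 4, geometric multiplicity 2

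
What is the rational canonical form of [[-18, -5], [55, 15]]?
The invariant factors of A (the non-unit diagonal entries of the Smith normal form of xI - A over ℚ[x]) are x^2 + 3x + 5, each dividing the next. The characteristic polynomial is their product, x^2 + 3x + 5.

The rational canonical form is the block-diagonal matrix of companion matrices C(f_i):
R = [[0, -5], [1, -3]].

Note the characteristic polynomial does not split into linear factors over ℚ, so A has no Jordan form over ℚ; the rational canonical form exists over any field.

R = [[0, -5], [1, -3]]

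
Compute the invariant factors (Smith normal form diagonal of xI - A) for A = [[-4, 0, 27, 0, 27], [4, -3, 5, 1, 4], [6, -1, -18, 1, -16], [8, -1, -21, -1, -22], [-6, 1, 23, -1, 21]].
(x - 5)(x + 2)^3(x + 4)

The Jordan structure of A has elementary divisors (x + 4), (x + 2)^3, (x - 5). Arranging the block sizes at each eigenvalue in decreasing order and taking row products gives the invariant factors.

Invariant factors (smallest first, each dividing the next): (x - 5)(x + 2)^3(x + 4).

Check: the last factor (x - 5)(x + 2)^3(x + 4) is the minimal polynomial, and the product (x - 5)(x + 2)^3(x + 4) is the characteristic polynomial.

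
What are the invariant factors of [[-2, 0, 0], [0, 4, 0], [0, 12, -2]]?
x + 2, (x - 4)(x + 2)

The Jordan structure of A has elementary divisors (x + 2), (x + 2), (x - 4). Arranging the block sizes at each eigenvalue in decreasing order and taking row products gives the invariant factors.

Invariant factors (smallest first, each dividing the next): x + 2, (x - 4)(x + 2).

Check: the last factor (x - 4)(x + 2) is the minimal polynomial, and the product (x - 4)(x + 2)^2 is the characteristic polynomial.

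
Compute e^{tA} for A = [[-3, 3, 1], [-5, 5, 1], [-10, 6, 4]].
A has Jordan form J = [[2, 1, 0], [0, 2, 0], [0, 0, 2]] with A = PJP^{-1}, so e^{tA} = P e^{tJ} P^{-1}.

For a Jordan block J_k(λ), e^{tJ_k(λ)} = e^{λt} · (I + tN + t^2 N^2/2! + ... + t^{k-1} N^{k-1}/(k-1)!) where N is the nilpotent superdiagonal part.

Assembling the blocks and conjugating back gives the entries of e^{tA} as shown above.

e^{tA} = [[(1 - 5*t)*e^{2*t}, 3*t*e^{2*t}, t*e^{2*t}], [-5*t*e^{2*t}, (3*t + 1)*e^{2*t}, t*e^{2*t}], [-10*t*e^{2*t}, 6*t*e^{2*t}, (2*t + 1)*e^{2*t}]]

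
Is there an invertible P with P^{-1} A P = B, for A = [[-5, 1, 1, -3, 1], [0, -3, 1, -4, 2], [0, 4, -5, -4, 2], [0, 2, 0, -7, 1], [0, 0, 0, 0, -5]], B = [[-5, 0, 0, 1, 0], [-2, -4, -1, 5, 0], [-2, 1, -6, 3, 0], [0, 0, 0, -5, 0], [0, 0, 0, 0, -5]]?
Both have characteristic polynomial (x + 5)^5, but the minimal polynomial of A is (x + 5)^3 while the minimal polynomial of B is (x + 5)^2. The minimal polynomial is a similarity invariant, so A and B are not similar.

No.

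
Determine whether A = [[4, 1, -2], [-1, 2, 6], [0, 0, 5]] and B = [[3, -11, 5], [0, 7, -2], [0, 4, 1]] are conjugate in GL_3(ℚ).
Yes.

Two matrices over a field are similar if and only if they have the same invariant factors.

Both A and B have characteristic polynomial (x - 5)(x - 3)^2 and minimal polynomial (x - 5)(x - 3)^2. Computing further, both have invariant factors (x - 5)(x - 3)^2. Hence A and B are similar.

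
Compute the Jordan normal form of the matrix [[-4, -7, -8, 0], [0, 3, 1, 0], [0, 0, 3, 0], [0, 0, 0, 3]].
The characteristic polynomial is det(xI - A) = (x - 3)^3(x + 4), so the eigenvalues are -4 (algebraic multiplicity 1), 3 (algebraic multiplicity 3).

For λ = -4: algebraic multiplicity 1 gives one 1×1 block.

For λ = 3: rank(A - 3I) = 2, rank((A - 3I)^2) = 1. The eigenspace has dimension 4 - 2 = 2, so there are 2 Jordan blocks; the rank sequence gives block sizes [2, 1].

Assembling the blocks gives the Jordan form J above.

J = [[-4, 0, 0, 0], [0, 3, 1, 0], [0, 0, 3, 0], [0, 0, 0, 3]]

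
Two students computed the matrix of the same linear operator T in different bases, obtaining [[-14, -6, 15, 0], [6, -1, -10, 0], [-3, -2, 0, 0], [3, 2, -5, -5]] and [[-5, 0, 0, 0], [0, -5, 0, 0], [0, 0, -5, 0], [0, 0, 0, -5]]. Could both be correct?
Both have characteristic polynomial (x + 5)^4, but the minimal polynomial of A is (x + 5)^2 while the minimal polynomial of B is x + 5. The minimal polynomial is a similarity invariant, so A and B are not similar.

No.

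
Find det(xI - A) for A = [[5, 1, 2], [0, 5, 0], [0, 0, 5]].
χ_A(x) = (x - 5)^3

xI - A = [[x - 5, -1, -2], [0, x - 5, 0], [0, 0, x - 5]].

Expanding det(xI - A) along the first row:
det(xI - A) = + (x - 5)·det([[x - 5, 0], [0, x - 5]]) - (-1)·det([[0, 0], [0, x - 5]]) + (-2)·det([[0, x - 5], [0, 0]]).

Evaluating gives χ_A(x) = x^3 - 15x^2 + 75x - 125 = (x - 5)^3.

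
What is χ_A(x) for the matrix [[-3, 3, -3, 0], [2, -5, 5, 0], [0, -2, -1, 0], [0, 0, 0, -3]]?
χ_A(x) = (x + 3)^4

xI - A = [[x + 3, -3, 3, 0], [-2, x + 5, -5, 0], [0, 2, x + 1, 0], [0, 0, 0, x + 3]].

Expanding det(xI - A) along the first row:
det(xI - A) = + (x + 3)·det([[x + 5, -5, 0], [2, x + 1, 0], [0, 0, x + 3]]) - (-3)·det([[-2, -5, 0], [0, x + 1, 0], [0, 0, x + 3]]) + (3)·det([[-2, x + 5, 0], [0, 2, 0], [0, 0, x + 3]]) - (0)·det([[-2, x + 5, -5], [0, 2, x + 1], [0, 0, 0]]).

Evaluating gives χ_A(x) = x^4 + 12x^3 + 54x^2 + 108x + 81 = (x + 3)^4.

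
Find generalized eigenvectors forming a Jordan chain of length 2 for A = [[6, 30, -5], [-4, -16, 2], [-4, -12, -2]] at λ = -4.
v_1 = [[-7, 3, 3]]^T, v_2 = [[5, -2, -2]]^T

We seek v_1 ∈ ker((A + 4I)^2) \ ker(A + 4I), then set v_{i+1} = (A + 4I) v_i.

One such chain is v_1 = [[-7, 3, 3]]^T, v_2 = [[5, -2, -2]]^T. Check: (A + 4I) v_2 = [[0, 0, 0]]^T = 0.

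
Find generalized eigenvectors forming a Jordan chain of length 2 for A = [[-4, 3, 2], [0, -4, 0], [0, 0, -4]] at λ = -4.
v_1 = [[-3, 1, -1]]^T, v_2 = [[1, 0, 0]]^T

We seek v_1 ∈ ker((A + 4I)^2) \ ker(A + 4I), then set v_{i+1} = (A + 4I) v_i.

One such chain is v_1 = [[-3, 1, -1]]^T, v_2 = [[1, 0, 0]]^T. Check: (A + 4I) v_2 = [[0, 0, 0]]^T = 0.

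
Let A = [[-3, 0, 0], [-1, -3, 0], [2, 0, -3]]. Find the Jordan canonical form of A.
J = [[-3, 1, 0], [0, -3, 0], [0, 0, -3]]

The characteristic polynomial is det(xI - A) = (x + 3)^3, so the eigenvalues are -3 (algebraic multiplicity 3).

For λ = -3: rank(A + 3I) = 1, rank((A + 3I)^2) = 0. The eigenspace has dimension 3 - 1 = 2, so there are 2 Jordan blocks; the rank sequence gives block sizes [2, 1].

Assembling the blocks gives the Jordan form J above.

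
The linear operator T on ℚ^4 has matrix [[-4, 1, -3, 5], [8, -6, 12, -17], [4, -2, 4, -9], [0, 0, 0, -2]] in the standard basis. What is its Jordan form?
J = [[-2, 1, 0, 0], [0, -2, 0, 0], [0, 0, -2, 1], [0, 0, 0, -2]]

The characteristic polynomial is det(xI - A) = (x + 2)^4, so the eigenvalues are -2 (algebraic multiplicity 4).

For λ = -2: rank(A + 2I) = 2, rank((A + 2I)^2) = 0. The eigenspace has dimension 4 - 2 = 2, so there are 2 Jordan blocks; the rank sequence gives block sizes [2, 2].

Assembling the blocks gives the Jordan form J above.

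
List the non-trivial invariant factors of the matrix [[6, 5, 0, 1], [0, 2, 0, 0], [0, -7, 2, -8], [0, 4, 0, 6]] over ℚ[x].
The Jordan structure of A has elementary divisors (x - 2)^2, (x - 6)^2. Arranging the block sizes at each eigenvalue in decreasing order and taking row products gives the invariant factors.

Invariant factors (smallest first, each dividing the next): (x - 6)^2(x - 2)^2.

Check: the last factor (x - 6)^2(x - 2)^2 is the minimal polynomial, and the product (x - 6)^2(x - 2)^2 is the characteristic polynomial.

(x - 6)^2(x - 2)^2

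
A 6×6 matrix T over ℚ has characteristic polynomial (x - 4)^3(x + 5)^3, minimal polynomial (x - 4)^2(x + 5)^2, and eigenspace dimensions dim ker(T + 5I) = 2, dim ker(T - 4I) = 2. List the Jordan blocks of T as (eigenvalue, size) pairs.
Jordan blocks: (-5, 2), (-5, 1), (4, 2), (4, 1)

λ = -5: algebraic multiplicity 3 (exponent in χ_T), largest block size 2 (exponent in m_T), 2 blocks (geometric multiplicity). These force block sizes [2, 1].
λ = 4: algebraic multiplicity 3 (exponent in χ_T), largest block size 2 (exponent in m_T), 2 blocks (geometric multiplicity). These force block sizes [2, 1].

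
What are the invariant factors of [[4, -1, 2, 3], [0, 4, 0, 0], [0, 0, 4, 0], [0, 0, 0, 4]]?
x - 4, x - 4, (x - 4)^2

The Jordan structure of A has elementary divisors (x - 4)^2, (x - 4), (x - 4). Arranging the block sizes at each eigenvalue in decreasing order and taking row products gives the invariant factors.

Invariant factors (smallest first, each dividing the next): x - 4, x - 4, (x - 4)^2.

Check: the last factor (x - 4)^2 is the minimal polynomial, and the product (x - 4)^4 is the characteristic polynomial.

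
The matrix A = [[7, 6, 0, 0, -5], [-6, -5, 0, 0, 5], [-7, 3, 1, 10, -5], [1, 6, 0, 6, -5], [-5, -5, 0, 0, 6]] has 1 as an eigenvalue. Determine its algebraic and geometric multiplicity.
The characteristic polynomial is (x - 6)^2(x - 1)^3, so the factor x - 1 appears with exponent 3: the algebraic multiplicity is 3.

rank(A - I) = 3, so the eigenspace has dimension 5 - 3 = 2: the geometric multiplicity is 2.

Since 2 < 3, A is not diagonalizable.

algebraic multiplicity 3, geometric multiplicity 2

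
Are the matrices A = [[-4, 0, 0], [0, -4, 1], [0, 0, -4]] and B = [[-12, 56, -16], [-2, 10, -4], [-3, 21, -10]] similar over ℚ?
Two matrices over a field are similar if and only if they have the same invariant factors.

Both A and B have characteristic polynomial (x + 4)^3 and minimal polynomial (x + 4)^2. Computing further, both have invariant factors x + 4, (x + 4)^2. Hence A and B are similar.

Yes.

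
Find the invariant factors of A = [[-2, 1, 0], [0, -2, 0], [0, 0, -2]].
x + 2, (x + 2)^2

The Jordan structure of A has elementary divisors (x + 2)^2, (x + 2). Arranging the block sizes at each eigenvalue in decreasing order and taking row products gives the invariant factors.

Invariant factors (smallest first, each dividing the next): x + 2, (x + 2)^2.

Check: the last factor (x + 2)^2 is the minimal polynomial, and the product (x + 2)^3 is the characteristic polynomial.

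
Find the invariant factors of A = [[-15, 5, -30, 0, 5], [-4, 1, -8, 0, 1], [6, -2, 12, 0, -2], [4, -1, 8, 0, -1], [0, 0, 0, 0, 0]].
The Jordan structure of A has elementary divisors (x + 1)^2, x, x, x. Arranging the block sizes at each eigenvalue in decreasing order and taking row products gives the invariant factors.

Invariant factors (smallest first, each dividing the next): x, x, x(x + 1)^2.

Check: the last factor x(x + 1)^2 is the minimal polynomial, and the product x^3(x + 1)^2 is the characteristic polynomial.

x, x, x(x + 1)^2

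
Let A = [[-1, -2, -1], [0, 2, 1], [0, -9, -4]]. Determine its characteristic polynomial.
χ_A(x) = (x + 1)^3

xI - A = [[x + 1, 2, 1], [0, x - 2, -1], [0, 9, x + 4]].

Expanding det(xI - A) along the first row:
det(xI - A) = + (x + 1)·det([[x - 2, -1], [9, x + 4]]) - (2)·det([[0, -1], [0, x + 4]]) + (1)·det([[0, x - 2], [0, 9]]).

Evaluating gives χ_A(x) = x^3 + 3x^2 + 3x + 1 = (x + 1)^3.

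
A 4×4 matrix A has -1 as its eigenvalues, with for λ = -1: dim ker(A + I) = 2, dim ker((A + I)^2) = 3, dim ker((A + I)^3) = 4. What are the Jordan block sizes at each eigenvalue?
λ = -1: successive nullity increments [2, 1, 1] count blocks of size ≥ k; block sizes are [3, 1].

Jordan blocks: (-1, 3), (-1, 1)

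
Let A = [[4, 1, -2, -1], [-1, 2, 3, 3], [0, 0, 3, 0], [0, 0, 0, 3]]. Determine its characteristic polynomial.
χ_A(x) = (x - 3)^4

xI - A = [[x - 4, -1, 2, 1], [1, x - 2, -3, -3], [0, 0, x - 3, 0], [0, 0, 0, x - 3]].

Expanding det(xI - A) along the first row:
det(xI - A) = + (x - 4)·det([[x - 2, -3, -3], [0, x - 3, 0], [0, 0, x - 3]]) - (-1)·det([[1, -3, -3], [0, x - 3, 0], [0, 0, x - 3]]) + (2)·det([[1, x - 2, -3], [0, 0, 0], [0, 0, x - 3]]) - (1)·det([[1, x - 2, -3], [0, 0, x - 3], [0, 0, 0]]).

Evaluating gives χ_A(x) = x^4 - 12x^3 + 54x^2 - 108x + 81 = (x - 3)^4.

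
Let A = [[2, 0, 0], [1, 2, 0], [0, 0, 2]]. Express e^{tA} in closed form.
e^{tA} = [[e^{2*t}, 0, 0], [t*e^{2*t}, e^{2*t}, 0], [0, 0, e^{2*t}]]

A has Jordan form J = [[2, 1, 0], [0, 2, 0], [0, 0, 2]] with A = PJP^{-1}, so e^{tA} = P e^{tJ} P^{-1}.

For a Jordan block J_k(λ), e^{tJ_k(λ)} = e^{λt} · (I + tN + t^2 N^2/2! + ... + t^{k-1} N^{k-1}/(k-1)!) where N is the nilpotent superdiagonal part.

Assembling the blocks and conjugating back gives the entries of e^{tA} as shown above.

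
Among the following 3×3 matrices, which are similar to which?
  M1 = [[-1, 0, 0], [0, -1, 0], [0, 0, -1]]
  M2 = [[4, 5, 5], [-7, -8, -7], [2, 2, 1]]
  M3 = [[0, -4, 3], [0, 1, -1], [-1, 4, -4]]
3 classes: {M1}, {M2}, {M3}

Characteristic polynomials: χ_{M1} = (x + 1)^3, χ_{M2} = (x + 1)^3, χ_{M3} = (x + 1)^3.

{M1}: invariant factors x + 1, x + 1, x + 1.

{M2}: invariant factors x + 1, (x + 1)^2.

{M3}: invariant factors (x + 1)^3.

Matrices are similar if and only if their invariant-factor lists agree; the partition into similarity classes is {M1}, {M2}, {M3}.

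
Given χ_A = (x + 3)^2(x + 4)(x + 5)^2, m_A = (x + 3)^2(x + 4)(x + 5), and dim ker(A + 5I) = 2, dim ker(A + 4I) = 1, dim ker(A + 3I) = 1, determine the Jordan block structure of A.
Jordan blocks: (-5, 1), (-5, 1), (-4, 1), (-3, 2)

λ = -5: algebraic multiplicity 2 (exponent in χ_A), largest block size 1 (exponent in m_A), 2 blocks (geometric multiplicity). These force block sizes [1, 1].
λ = -4: algebraic multiplicity 1 (exponent in χ_A), largest block size 1 (exponent in m_A), 1 block (geometric multiplicity). This forces block sizes [1].
λ = -3: algebraic multiplicity 2 (exponent in χ_A), largest block size 2 (exponent in m_A), 1 block (geometric multiplicity). This forces block sizes [2].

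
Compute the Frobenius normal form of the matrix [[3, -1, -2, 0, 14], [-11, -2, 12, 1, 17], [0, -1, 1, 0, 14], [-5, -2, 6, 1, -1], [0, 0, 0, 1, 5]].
The invariant factors of A (the non-unit diagonal entries of the Smith normal form of xI - A over ℚ[x]) are x - 3, (x - 3)^2(x - 1)(x + 2), each dividing the next. The characteristic polynomial is their product, (x - 3)^3(x - 1)(x + 2).

The rational canonical form is the block-diagonal matrix of companion matrices C(f_i):
R = [[3, 0, 0, 0, 0], [0, 0, 0, 0, 18], [0, 1, 0, 0, -21], [0, 0, 1, 0, -1], [0, 0, 0, 1, 5]].

R = [[3, 0, 0, 0, 0], [0, 0, 0, 0, 18], [0, 1, 0, 0, -21], [0, 0, 1, 0, -1], [0, 0, 0, 1, 5]]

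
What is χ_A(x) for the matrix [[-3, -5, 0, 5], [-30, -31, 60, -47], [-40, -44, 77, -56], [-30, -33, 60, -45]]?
xI - A = [[x + 3, 5, 0, -5], [30, x + 31, -60, 47], [40, 44, x - 77, 56], [30, 33, -60, x + 45]].

Expanding det(xI - A) along the first row:
det(xI - A) = + (x + 3)·det([[x + 31, -60, 47], [44, x - 77, 56], [33, -60, x + 45]]) - (5)·det([[30, -60, 47], [40, x - 77, 56], [30, -60, x + 45]]) + (0)·det([[30, x + 31, 47], [40, 44, 56], [30, 33, x + 45]]) - (-5)·det([[30, x + 31, -60], [40, 44, x - 77], [30, 33, -60]]).

Evaluating gives χ_A(x) = x^4 + 2x^3 - 11x^2 - 12x + 36 = (x - 2)^2(x + 3)^2.

χ_A(x) = (x - 2)^2(x + 3)^2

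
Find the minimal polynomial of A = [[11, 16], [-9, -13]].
The characteristic polynomial factors as (x + 1)^2. The minimal polynomial is ∏(x - λ)^{k_λ} where k_λ is the size of the largest Jordan block at λ.

For λ = -1: rank(A + I) = 1, and the largest Jordan block has size 2 (the smallest k with rank((A + I)^k) = rank((A + I)^(k+1))).

So m_A(x) = (x + 1)^2.

m_A(x) = (x + 1)^2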